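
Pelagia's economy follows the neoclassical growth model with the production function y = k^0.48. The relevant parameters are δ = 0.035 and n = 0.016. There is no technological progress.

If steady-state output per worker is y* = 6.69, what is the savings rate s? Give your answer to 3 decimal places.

s ≈ 0.400

At the steady state, Δk = 0, so s·k^α = (n + δ)·k.
Since y* = [s/(n + δ)]^(α/(1−α)), we have s/(n + δ) = (y*)^((1−α)/α) = 6.69^1.0833 = 7.8376.
Therefore s = 7.8376 × (n + δ) = 7.8376 × 0.051 = 0.3997.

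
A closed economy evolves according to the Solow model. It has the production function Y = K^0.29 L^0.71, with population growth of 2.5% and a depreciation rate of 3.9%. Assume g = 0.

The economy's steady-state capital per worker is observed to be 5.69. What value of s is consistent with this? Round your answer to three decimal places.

s ≈ 0.220

At the steady state, Δk = 0, so s·k^α = (n + δ)·k.
So s / (n + δ) = (k*)^(1−α) = 5.69^0.71 = 3.4366.
Therefore s = 3.4366 × (n + δ) = 3.4366 × 0.064 = 0.2199.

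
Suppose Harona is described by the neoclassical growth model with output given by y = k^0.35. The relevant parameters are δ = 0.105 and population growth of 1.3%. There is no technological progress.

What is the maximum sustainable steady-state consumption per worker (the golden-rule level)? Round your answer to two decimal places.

At the golden rule, f'(k) = n + δ, so α·k^(α−1) = n + δ and k_gold = (α/(n + δ))^(1/(1−α)).
k_gold = (0.35/0.118)^(1/0.65) = 2.9661^1.5385 ≈ 5.3267
c_gold = f(k_gold) − (n + δ)·k_gold = 1.7958 − 0.118×5.3267 ≈ 1.1672

c_gold ≈ 1.17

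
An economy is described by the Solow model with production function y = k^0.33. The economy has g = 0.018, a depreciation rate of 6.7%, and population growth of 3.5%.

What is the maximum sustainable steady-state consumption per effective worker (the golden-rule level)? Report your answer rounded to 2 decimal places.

At the golden rule, f'(k) = n + g + δ, so α·k^(α−1) = n + g + δ and k_gold = (α/(n + g + δ))^(1/(1−α)).
k_gold = (0.33/0.120)^(1/0.67) = 2.7500^1.4925 ≈ 4.5259
c_gold = f(k_gold) − (n + g + δ)·k_gold = 1.6458 − 0.120×4.5259 ≈ 1.1027

c_gold ≈ 1.10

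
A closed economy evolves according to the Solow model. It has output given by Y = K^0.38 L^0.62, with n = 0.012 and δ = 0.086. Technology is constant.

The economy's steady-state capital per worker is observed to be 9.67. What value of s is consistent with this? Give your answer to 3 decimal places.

Steady state requires s·f(k) = (n + δ)·k, i.e. s·k^α = (n + δ)·k.
So s / (n + δ) = (k*)^(1−α) = 9.67^0.62 = 4.0829.
Therefore s = 4.0829 × (n + δ) = 4.0829 × 0.098 = 0.4001.

s ≈ 0.400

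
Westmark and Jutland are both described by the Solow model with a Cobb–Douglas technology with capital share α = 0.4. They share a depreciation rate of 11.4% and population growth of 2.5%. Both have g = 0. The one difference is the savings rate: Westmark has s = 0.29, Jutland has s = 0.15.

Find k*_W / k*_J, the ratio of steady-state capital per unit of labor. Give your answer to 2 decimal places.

ratio ≈ 3.00

Steady-state k* = [s/(n + δ)]^(1/(1−α)), so the ratio is [ (s_W/(n + δ)_W) / (s_J/(n + δ)_J) ]^1.6667.
s_W/(n + δ)_W = 0.29/0.139 = 2.0863; s_J/(n + δ)_J = 0.15/0.139 = 1.0791.
Ratio = (2.0863/1.0791)^1.6667 = 1.9334^1.6667 ≈ 3.0006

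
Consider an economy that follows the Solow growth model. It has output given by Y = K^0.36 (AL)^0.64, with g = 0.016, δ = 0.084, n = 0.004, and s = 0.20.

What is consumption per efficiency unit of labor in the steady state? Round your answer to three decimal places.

c* ≈ 1.156

In steady state, investment equals break-even investment: s·k^α = (n + g + δ)·k.
Dividing both sides by k: k^(1−α) = s / (n + g + δ).
k^0.64 = 0.20 / (0.004 + 0.016 + 0.084) = 0.20 / 0.104 = 1.9231
k* = 1.9231^(1/0.64) ≈ 2.7781
y* = (k*)^α = 2.7781^0.36 ≈ 1.4446
c* = (1 − s)·y* = (1 − 0.20) × 1.4446 ≈ 1.1557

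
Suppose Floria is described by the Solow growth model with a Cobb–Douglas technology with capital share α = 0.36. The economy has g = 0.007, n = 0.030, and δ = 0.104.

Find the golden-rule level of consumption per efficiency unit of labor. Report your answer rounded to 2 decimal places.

At the golden rule, f'(k) = n + g + δ, so α·k^(α−1) = n + g + δ and k_gold = (α/(n + g + δ))^(1/(1−α)).
k_gold = (0.36/0.141)^(1/0.64) = 2.5532^1.5625 ≈ 4.3258
c_gold = f(k_gold) − (n + g + δ)·k_gold = 1.6943 − 0.141×4.3258 ≈ 1.0844

c_gold ≈ 1.08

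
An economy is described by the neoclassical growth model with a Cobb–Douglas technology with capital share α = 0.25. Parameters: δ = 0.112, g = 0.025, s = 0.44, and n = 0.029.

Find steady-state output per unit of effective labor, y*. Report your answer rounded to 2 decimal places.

y* ≈ 1.38

Steady state requires s·f(k) = (n + g + δ)·k, i.e. s·k^α = (n + g + δ)·k.
Rearranging, k^(1−α) = s / (n + g + δ).
k^0.75 = 0.44 / (0.029 + 0.025 + 0.112) = 0.44 / 0.166 = 2.6506
k* = 2.6506^(1/0.75) ≈ 3.6682
y* = (k*)^α = 3.6682^0.25 ≈ 1.3839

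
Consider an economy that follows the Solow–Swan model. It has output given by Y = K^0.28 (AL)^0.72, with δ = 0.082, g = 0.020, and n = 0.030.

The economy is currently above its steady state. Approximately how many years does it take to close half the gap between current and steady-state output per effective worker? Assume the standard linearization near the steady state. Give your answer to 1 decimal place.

Near the steady state the convergence rate is λ = (1 − α)(n + g + δ).
λ = (1 − 0.28) × 0.132 = 0.72 × 0.132 = 0.09504
Half-life = ln 2 / λ = 0.6931 / 0.09504 ≈ 7.29 years

about 7.3 years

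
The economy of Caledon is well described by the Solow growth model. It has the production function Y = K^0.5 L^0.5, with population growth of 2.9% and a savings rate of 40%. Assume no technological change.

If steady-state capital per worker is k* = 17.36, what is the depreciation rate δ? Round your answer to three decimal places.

At the steady state, Δk = 0, so s·k^α = (n + δ)·k.
So s / (n + δ) = (k*)^(1−α) = 17.36^0.5 = 4.1665.
Therefore n + δ = s / 4.1665 = 0.40 / 4.1665 = 0.0960, so δ = 0.0960 − 0.029 = 0.0670.

δ ≈ 0.067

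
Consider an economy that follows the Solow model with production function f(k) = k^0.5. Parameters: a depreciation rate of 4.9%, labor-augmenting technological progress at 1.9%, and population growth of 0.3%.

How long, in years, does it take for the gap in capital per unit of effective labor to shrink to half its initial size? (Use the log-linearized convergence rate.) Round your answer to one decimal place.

Near the steady state the convergence rate is λ = (1 − α)(n + g + δ).
λ = (1 − 0.5) × 0.071 = 0.5 × 0.071 = 0.0355
Half-life = ln 2 / λ = 0.6931 / 0.0355 ≈ 19.52 years

half-life ≈ 19.5 years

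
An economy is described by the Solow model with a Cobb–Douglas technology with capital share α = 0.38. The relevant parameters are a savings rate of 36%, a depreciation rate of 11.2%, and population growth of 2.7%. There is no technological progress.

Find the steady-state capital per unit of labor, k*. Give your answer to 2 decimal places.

k* ≈ 4.64

At the steady state, Δk = 0, so s·k^α = (n + δ)·k.
Dividing both sides by k: k^(1−α) = s / (n + δ).
k^0.62 = 0.36 / (0.027 + 0.112) = 0.36 / 0.139 = 2.5899
k* = 2.5899^(1/0.62) ≈ 4.6407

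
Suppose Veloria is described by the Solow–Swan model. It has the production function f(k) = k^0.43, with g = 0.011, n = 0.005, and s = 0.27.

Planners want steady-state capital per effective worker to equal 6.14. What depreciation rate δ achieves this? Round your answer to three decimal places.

At the steady state, Δk = 0, so s·k^α = (n + g + δ)·k.
So s / (n + g + δ) = (k*)^(1−α) = 6.14^0.57 = 2.8136.
Therefore n + g + δ = s / 2.8136 = 0.27 / 2.8136 = 0.0960, so δ = 0.0960 − 0.016 = 0.0800.

δ ≈ 0.080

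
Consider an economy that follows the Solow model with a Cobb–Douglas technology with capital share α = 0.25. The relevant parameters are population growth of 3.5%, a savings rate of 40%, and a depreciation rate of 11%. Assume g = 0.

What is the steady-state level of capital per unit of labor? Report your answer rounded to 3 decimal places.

Steady state requires s·f(k) = (n + δ)·k, i.e. s·k^α = (n + δ)·k.
Dividing both sides by k: k^(1−α) = s / (n + δ).
k^0.75 = 0.40 / (0.035 + 0.110) = 0.40 / 0.145 = 2.7586
k* = 2.7586^(1/0.75) ≈ 3.8689

k* ≈ 3.869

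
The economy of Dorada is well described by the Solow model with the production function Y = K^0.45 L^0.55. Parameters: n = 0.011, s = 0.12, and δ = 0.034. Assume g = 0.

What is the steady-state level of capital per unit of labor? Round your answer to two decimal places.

k* ≈ 5.95

Steady state requires s·f(k) = (n + δ)·k, i.e. s·k^α = (n + δ)·k.
Rearranging, k^(1−α) = s / (n + δ).
k^0.55 = 0.12 / (0.011 + 0.034) = 0.12 / 0.045 = 2.6667
k* = 2.6667^(1/0.55) ≈ 5.9497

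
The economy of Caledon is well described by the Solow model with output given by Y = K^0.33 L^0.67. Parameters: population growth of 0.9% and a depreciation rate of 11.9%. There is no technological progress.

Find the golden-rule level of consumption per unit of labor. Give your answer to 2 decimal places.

At the golden rule, f'(k) = n + δ, so α·k^(α−1) = n + δ and k_gold = (α/(n + δ))^(1/(1−α)).
k_gold = (0.33/0.128)^(1/0.67) = 2.5781^1.4925 ≈ 4.1102
c_gold = f(k_gold) − (n + δ)·k_gold = 1.5943 − 0.128×4.1102 ≈ 1.0682

c_gold ≈ 1.07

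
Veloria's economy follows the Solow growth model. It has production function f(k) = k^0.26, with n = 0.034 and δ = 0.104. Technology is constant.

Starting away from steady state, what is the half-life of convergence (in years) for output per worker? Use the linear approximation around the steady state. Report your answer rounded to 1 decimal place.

Near the steady state the convergence rate is λ = (1 − α)(n + δ).
λ = (1 − 0.26) × 0.138 = 0.74 × 0.138 = 0.10212
Half-life = ln 2 / λ = 0.6931 / 0.10212 ≈ 6.79 years

t_½ ≈ 6.8 years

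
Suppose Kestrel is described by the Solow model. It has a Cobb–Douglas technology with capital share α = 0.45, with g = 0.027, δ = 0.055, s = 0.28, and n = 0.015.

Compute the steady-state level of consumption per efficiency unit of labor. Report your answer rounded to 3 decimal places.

c* = 1.714

In steady state, investment equals break-even investment: s·k^α = (n + g + δ)·k.
Rearranging, k^(1−α) = s / (n + g + δ).
k^0.55 = 0.28 / (0.015 + 0.027 + 0.055) = 0.28 / 0.097 = 2.8866
k* = 2.8866^(1/0.55) ≈ 6.8717
y* = (k*)^α = 6.8717^0.45 ≈ 2.3806
c* = (1 − s)·y* = (1 − 0.28) × 2.3806 ≈ 1.7140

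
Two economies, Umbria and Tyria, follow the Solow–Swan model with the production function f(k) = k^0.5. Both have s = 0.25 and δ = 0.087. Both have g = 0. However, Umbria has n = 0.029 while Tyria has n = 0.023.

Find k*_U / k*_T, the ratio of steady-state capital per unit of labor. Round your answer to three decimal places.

ratio ≈ 0.899

Steady-state k* = [s/(n + δ)]^(1/(1−α)), so the ratio is [ (s_U/(n + δ)_U) / (s_T/(n + δ)_T) ]^2.
s_U/(n + δ)_U = 0.25/0.116 = 2.1552; s_T/(n + δ)_T = 0.25/0.110 = 2.2727.
Ratio = (2.1552/2.2727)^2 = 0.9483^2 ≈ 0.8993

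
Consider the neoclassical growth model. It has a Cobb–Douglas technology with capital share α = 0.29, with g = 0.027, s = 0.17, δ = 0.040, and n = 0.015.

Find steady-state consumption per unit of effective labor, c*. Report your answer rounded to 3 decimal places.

At the steady state, Δk = 0, so s·k^α = (n + g + δ)·k.
Rearranging, k^(1−α) = s / (n + g + δ).
k^0.71 = 0.17 / (0.015 + 0.027 + 0.040) = 0.17 / 0.082 = 2.0732
k* = 2.0732^(1/0.71) ≈ 2.7924
y* = (k*)^α = 2.7924^0.29 ≈ 1.3469
c* = (1 − s)·y* = (1 − 0.17) × 1.3469 ≈ 1.1179

c* = 1.118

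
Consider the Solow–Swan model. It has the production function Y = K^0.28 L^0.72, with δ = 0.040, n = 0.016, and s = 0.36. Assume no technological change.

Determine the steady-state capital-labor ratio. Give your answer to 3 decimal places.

k* = 13.255

In steady state, investment equals break-even investment: s·k^α = (n + δ)·k.
Rearranging, k^(1−α) = s / (n + δ).
k^0.72 = 0.36 / (0.016 + 0.040) = 0.36 / 0.056 = 6.4286
k* = 6.4286^(1/0.72) ≈ 13.2551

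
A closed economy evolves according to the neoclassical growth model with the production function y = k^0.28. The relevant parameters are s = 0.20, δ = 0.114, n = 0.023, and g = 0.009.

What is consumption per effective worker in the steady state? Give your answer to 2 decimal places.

c* ≈ 0.90

Steady state requires s·f(k) = (n + g + δ)·k, i.e. s·k^α = (n + g + δ)·k.
Dividing both sides by k: k^(1−α) = s / (n + g + δ).
k^0.72 = 0.20 / (0.023 + 0.009 + 0.114) = 0.20 / 0.146 = 1.3699
k* = 1.3699^(1/0.72) ≈ 1.5483
y* = (k*)^α = 1.5483^0.28 ≈ 1.1302
c* = (1 − s)·y* = (1 − 0.20) × 1.1302 ≈ 0.9042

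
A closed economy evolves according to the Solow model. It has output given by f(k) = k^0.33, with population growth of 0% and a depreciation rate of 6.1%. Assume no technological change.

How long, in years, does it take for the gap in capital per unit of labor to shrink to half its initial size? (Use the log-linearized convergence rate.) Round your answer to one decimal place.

Near the steady state the convergence rate is λ = (1 − α)(n + δ).
λ = (1 − 0.33) × 0.061 = 0.67 × 0.061 = 0.04087
Half-life = ln 2 / λ = 0.6931 / 0.04087 ≈ 16.96 years

about 17.0 years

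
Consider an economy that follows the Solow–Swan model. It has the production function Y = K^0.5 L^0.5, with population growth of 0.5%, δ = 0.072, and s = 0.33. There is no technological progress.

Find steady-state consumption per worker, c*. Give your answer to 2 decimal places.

At the steady state, Δk = 0, so s·k^α = (n + δ)·k.
Rearranging, k^(1−α) = s / (n + δ).
k^0.5 = 0.33 / (0.005 + 0.072) = 0.33 / 0.077 = 4.2857
k* = 4.2857^(1/0.5) ≈ 18.3672
y* = (k*)^α = 18.3672^0.5 ≈ 4.2857
c* = (1 − s)·y* = (1 − 0.33) × 4.2857 ≈ 2.8714

c* ≈ 2.87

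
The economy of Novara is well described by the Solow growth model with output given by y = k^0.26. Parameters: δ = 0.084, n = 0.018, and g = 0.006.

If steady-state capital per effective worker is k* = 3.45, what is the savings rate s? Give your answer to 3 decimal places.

s ≈ 0.270

In steady state, investment equals break-even investment: s·k^α = (n + g + δ)·k.
So s / (n + g + δ) = (k*)^(1−α) = 3.45^0.74 = 2.5003.
Therefore s = 2.5003 × (n + g + δ) = 2.5003 × 0.108 = 0.2700.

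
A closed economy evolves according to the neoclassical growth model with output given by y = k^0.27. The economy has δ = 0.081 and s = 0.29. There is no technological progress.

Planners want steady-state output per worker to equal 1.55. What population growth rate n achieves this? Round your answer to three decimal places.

n ≈ 0.008

Steady state requires s·f(k) = (n + δ)·k, i.e. s·k^α = (n + δ)·k.
Since y* = [s/(n + δ)]^(α/(1−α)), we have s/(n + δ) = (y*)^((1−α)/α) = 1.55^2.7037 = 3.2704.
Therefore n + δ = s / 3.2704 = 0.29 / 3.2704 = 0.0887, so n = 0.0887 − 0.081 = 0.0077.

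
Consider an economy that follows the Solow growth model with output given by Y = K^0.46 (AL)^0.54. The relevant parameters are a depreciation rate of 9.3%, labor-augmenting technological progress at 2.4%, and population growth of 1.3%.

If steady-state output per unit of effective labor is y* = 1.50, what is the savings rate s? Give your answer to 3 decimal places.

s ≈ 0.209

In steady state, investment equals break-even investment: s·k^α = (n + g + δ)·k.
Since y* = [s/(n + g + δ)]^(α/(1−α)), we have s/(n + g + δ) = (y*)^((1−α)/α) = 1.50^1.1739 = 1.6096.
Therefore s = 1.6096 × (n + g + δ) = 1.6096 × 0.130 = 0.2092.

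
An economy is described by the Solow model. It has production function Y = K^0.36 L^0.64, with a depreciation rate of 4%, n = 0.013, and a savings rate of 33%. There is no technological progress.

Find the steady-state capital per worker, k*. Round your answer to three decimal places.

In steady state, investment equals break-even investment: s·k^α = (n + δ)·k.
Dividing both sides by k: k^(1−α) = s / (n + δ).
k^0.64 = 0.33 / (0.013 + 0.040) = 0.33 / 0.053 = 6.2264
k* = 6.2264^(1/0.64) ≈ 17.4179

k* = 17.418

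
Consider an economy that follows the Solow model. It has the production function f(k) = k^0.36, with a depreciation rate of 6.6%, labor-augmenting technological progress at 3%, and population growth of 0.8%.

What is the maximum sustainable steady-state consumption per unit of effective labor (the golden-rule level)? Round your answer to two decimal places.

At the golden rule, f'(k) = n + g + δ, so α·k^(α−1) = n + g + δ and k_gold = (α/(n + g + δ))^(1/(1−α)).
k_gold = (0.36/0.104)^(1/0.64) = 3.4615^1.5625 ≈ 6.9599
c_gold = f(k_gold) − (n + g + δ)·k_gold = 2.0107 − 0.104×6.9599 ≈ 1.2869

c_gold ≈ 1.29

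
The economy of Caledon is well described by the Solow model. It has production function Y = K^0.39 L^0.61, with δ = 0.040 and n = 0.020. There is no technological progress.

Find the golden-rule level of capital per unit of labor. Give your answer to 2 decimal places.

k_gold ≈ 21.51

The golden rule sets f'(k) = n + δ, i.e. α·k^(α−1) = n + δ.
So k^(1−α) = α / (n + δ) = 0.39 / 0.060 = 6.5000.
k_gold = 6.5000^(1/0.61) ≈ 21.5102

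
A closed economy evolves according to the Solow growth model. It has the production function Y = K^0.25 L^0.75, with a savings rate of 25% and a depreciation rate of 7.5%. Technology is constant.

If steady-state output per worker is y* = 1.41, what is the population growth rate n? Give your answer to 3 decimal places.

n ≈ 0.014

Steady state requires s·f(k) = (n + δ)·k, i.e. s·k^α = (n + δ)·k.
Since y* = [s/(n + δ)]^(α/(1−α)), we have s/(n + δ) = (y*)^((1−α)/α) = 1.41^3 = 2.8032.
Therefore n + δ = s / 2.8032 = 0.25 / 2.8032 = 0.0892, so n = 0.0892 − 0.075 = 0.0142.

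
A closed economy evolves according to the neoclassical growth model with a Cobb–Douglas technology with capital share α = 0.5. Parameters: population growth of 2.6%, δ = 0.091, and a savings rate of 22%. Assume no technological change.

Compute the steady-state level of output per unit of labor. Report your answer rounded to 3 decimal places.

y* = 1.880

At the steady state, Δk = 0, so s·k^α = (n + δ)·k.
Rearranging, k^(1−α) = s / (n + δ).
k^0.5 = 0.22 / (0.026 + 0.091) = 0.22 / 0.117 = 1.8803
k* = 1.8803^(1/0.5) ≈ 3.5355
y* = (k*)^α = 3.5355^0.5 ≈ 1.8803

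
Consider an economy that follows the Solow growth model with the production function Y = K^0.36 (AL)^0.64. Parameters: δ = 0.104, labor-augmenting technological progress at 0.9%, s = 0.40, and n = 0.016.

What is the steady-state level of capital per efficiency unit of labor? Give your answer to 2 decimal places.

k* ≈ 5.86

In steady state, investment equals break-even investment: s·k^α = (n + g + δ)·k.
Dividing both sides by k: k^(1−α) = s / (n + g + δ).
k^0.64 = 0.40 / (0.016 + 0.009 + 0.104) = 0.40 / 0.129 = 3.1008
k* = 3.1008^(1/0.64) ≈ 5.8604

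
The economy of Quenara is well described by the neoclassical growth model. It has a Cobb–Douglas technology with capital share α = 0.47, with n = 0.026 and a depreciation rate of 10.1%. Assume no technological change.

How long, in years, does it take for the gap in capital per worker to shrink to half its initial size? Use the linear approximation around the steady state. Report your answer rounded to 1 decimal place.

half-life ≈ 10.3 years

Near the steady state the convergence rate is λ = (1 − α)(n + δ).
λ = (1 − 0.47) × 0.127 = 0.53 × 0.127 = 0.06731
Half-life = ln 2 / λ = 0.6931 / 0.06731 ≈ 10.30 years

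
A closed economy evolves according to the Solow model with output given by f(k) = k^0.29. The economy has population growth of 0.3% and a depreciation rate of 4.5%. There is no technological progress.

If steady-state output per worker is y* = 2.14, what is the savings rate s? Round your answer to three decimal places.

s ≈ 0.309

Steady state requires s·f(k) = (n + δ)·k, i.e. s·k^α = (n + δ)·k.
Since y* = [s/(n + δ)]^(α/(1−α)), we have s/(n + δ) = (y*)^((1−α)/α) = 2.14^2.4483 = 6.4410.
Therefore s = 6.4410 × (n + δ) = 6.4410 × 0.048 = 0.3092.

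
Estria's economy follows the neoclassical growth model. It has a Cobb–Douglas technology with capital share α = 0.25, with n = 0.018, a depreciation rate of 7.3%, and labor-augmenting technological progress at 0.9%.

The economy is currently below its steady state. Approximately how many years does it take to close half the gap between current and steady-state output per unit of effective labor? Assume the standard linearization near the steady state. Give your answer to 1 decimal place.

half-life ≈ 9.2 years

Near the steady state the convergence rate is λ = (1 − α)(n + g + δ).
λ = (1 − 0.25) × 0.100 = 0.75 × 0.100 = 0.0750
Half-life = ln 2 / λ = 0.6931 / 0.0750 ≈ 9.24 years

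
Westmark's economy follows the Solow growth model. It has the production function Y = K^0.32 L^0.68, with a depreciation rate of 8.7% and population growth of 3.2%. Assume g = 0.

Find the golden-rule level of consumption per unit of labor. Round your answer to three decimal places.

At the golden rule, f'(k) = n + δ, so α·k^(α−1) = n + δ and k_gold = (α/(n + δ))^(1/(1−α)).
k_gold = (0.32/0.119)^(1/0.68) = 2.6891^1.4706 ≈ 4.2833
c_gold = f(k_gold) − (n + δ)·k_gold = 1.5928 − 0.119×4.2833 ≈ 1.0831

c_gold ≈ 1.083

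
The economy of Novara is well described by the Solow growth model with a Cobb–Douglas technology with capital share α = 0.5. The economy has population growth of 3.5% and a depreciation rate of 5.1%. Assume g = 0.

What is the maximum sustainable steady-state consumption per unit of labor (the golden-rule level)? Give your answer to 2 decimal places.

c_gold ≈ 2.91

At the golden rule, f'(k) = n + δ, so α·k^(α−1) = n + δ and k_gold = (α/(n + δ))^(1/(1−α)).
k_gold = (0.5/0.086)^(1/0.5) = 5.8140^2 ≈ 33.8026
c_gold = f(k_gold) − (n + δ)·k_gold = 5.8140 − 0.086×33.8026 ≈ 2.9070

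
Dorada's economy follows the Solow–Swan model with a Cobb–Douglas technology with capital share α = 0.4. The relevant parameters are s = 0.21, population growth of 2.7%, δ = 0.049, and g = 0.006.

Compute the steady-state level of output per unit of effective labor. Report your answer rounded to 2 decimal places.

y* ≈ 1.87

In steady state, investment equals break-even investment: s·k^α = (n + g + δ)·k.
Dividing both sides by k: k^(1−α) = s / (n + g + δ).
k^0.6 = 0.21 / (0.027 + 0.006 + 0.049) = 0.21 / 0.082 = 2.5610
k* = 2.5610^(1/0.6) ≈ 4.7938
y* = (k*)^α = 4.7938^0.4 ≈ 1.8719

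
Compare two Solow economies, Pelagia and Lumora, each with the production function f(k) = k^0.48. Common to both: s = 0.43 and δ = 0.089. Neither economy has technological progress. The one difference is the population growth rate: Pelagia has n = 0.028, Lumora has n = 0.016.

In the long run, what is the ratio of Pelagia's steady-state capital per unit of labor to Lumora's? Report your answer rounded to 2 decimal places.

k*_P / k*_L ≈ 0.81

Steady-state k* = [s/(n + δ)]^(1/(1−α)), so the ratio is [ (s_P/(n + δ)_P) / (s_L/(n + δ)_L) ]^1.9231.
s_P/(n + δ)_P = 0.43/0.117 = 3.6752; s_L/(n + δ)_L = 0.43/0.105 = 4.0952.
Ratio = (3.6752/4.0952)^1.9231 = 0.8974^1.9231 ≈ 0.8121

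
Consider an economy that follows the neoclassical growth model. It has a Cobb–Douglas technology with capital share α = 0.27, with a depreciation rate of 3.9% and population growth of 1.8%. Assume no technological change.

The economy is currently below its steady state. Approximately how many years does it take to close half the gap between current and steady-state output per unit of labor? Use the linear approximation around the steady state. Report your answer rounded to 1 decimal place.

t_½ ≈ 16.7 years

Near the steady state the convergence rate is λ = (1 − α)(n + δ).
λ = (1 − 0.27) × 0.057 = 0.73 × 0.057 = 0.04161
Half-life = ln 2 / λ = 0.6931 / 0.04161 ≈ 16.66 years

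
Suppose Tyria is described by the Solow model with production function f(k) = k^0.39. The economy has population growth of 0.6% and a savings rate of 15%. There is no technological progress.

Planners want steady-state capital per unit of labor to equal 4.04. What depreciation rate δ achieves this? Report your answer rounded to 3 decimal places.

δ ≈ 0.058

At the steady state, Δk = 0, so s·k^α = (n + δ)·k.
So s / (n + δ) = (k*)^(1−α) = 4.04^0.61 = 2.3436.
Therefore n + δ = s / 2.3436 = 0.15 / 2.3436 = 0.0640, so δ = 0.0640 − 0.006 = 0.0580.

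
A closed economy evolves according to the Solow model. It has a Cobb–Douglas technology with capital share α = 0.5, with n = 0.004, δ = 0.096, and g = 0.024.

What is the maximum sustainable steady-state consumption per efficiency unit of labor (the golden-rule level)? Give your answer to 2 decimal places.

At the golden rule, f'(k) = n + g + δ, so α·k^(α−1) = n + g + δ and k_gold = (α/(n + g + δ))^(1/(1−α)).
k_gold = (0.5/0.124)^(1/0.5) = 4.0323^2 ≈ 16.2594
c_gold = f(k_gold) − (n + g + δ)·k_gold = 4.0323 − 0.124×16.2594 ≈ 2.0161

c_gold ≈ 2.02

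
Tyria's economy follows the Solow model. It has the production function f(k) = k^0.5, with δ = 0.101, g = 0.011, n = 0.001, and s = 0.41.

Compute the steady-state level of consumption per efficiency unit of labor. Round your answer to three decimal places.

At the steady state, Δk = 0, so s·k^α = (n + g + δ)·k.
Dividing both sides by k: k^(1−α) = s / (n + g + δ).
k^0.5 = 0.41 / (0.001 + 0.011 + 0.101) = 0.41 / 0.113 = 3.6283
k* = 3.6283^(1/0.5) ≈ 13.1646
y* = (k*)^α = 13.1646^0.5 ≈ 3.6283
c* = (1 − s)·y* = (1 − 0.41) × 3.6283 ≈ 2.1407

c* ≈ 2.141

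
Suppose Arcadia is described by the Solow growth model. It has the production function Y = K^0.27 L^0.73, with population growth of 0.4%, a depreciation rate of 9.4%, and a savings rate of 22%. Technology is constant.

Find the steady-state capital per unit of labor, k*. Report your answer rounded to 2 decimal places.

k* ≈ 3.03

In steady state, investment equals break-even investment: s·k^α = (n + δ)·k.
Dividing both sides by k: k^(1−α) = s / (n + δ).
k^0.73 = 0.22 / (0.004 + 0.094) = 0.22 / 0.098 = 2.2449
k* = 2.2449^(1/0.73) ≈ 3.0276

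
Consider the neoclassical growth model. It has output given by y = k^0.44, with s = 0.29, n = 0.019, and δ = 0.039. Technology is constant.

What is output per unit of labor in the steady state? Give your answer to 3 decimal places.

y* ≈ 3.542

Steady state requires s·f(k) = (n + δ)·k, i.e. s·k^α = (n + δ)·k.
Dividing both sides by k: k^(1−α) = s / (n + δ).
k^0.56 = 0.29 / (0.019 + 0.039) = 0.29 / 0.058 = 5.0000
k* = 5.0000^(1/0.56) ≈ 17.7076
y* = (k*)^α = 17.7076^0.44 ≈ 3.5415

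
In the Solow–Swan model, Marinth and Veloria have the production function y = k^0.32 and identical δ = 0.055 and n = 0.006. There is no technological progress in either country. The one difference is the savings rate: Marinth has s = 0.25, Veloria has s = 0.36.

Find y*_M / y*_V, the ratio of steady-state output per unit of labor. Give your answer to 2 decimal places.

Steady-state y* = [s/(n + δ)]^(α/(1−α)), so the ratio is [ (s_M/(n + δ)_M) / (s_V/(n + δ)_V) ]^0.4706.
s_M/(n + δ)_M = 0.25/0.061 = 4.0984; s_V/(n + δ)_V = 0.36/0.061 = 5.9016.
Ratio = (4.0984/5.9016)^0.4706 = 0.6945^0.4706 ≈ 0.8423

y*_M / y*_V ≈ 0.84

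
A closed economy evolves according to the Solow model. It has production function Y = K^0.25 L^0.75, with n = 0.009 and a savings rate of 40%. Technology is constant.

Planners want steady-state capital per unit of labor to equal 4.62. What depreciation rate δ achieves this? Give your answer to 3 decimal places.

At the steady state, Δk = 0, so s·k^α = (n + δ)·k.
So s / (n + δ) = (k*)^(1−α) = 4.62^0.75 = 3.1512.
Therefore n + δ = s / 3.1512 = 0.40 / 3.1512 = 0.1269, so δ = 0.1269 − 0.009 = 0.1179.

δ ≈ 0.118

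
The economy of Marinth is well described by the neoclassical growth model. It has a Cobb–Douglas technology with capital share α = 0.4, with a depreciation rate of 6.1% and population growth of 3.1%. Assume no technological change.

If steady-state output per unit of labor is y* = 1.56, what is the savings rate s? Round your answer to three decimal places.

Steady state requires s·f(k) = (n + δ)·k, i.e. s·k^α = (n + δ)·k.
Since y* = [s/(n + δ)]^(α/(1−α)), we have s/(n + δ) = (y*)^((1−α)/α) = 1.56^1.5 = 1.9484.
Therefore s = 1.9484 × (n + δ) = 1.9484 × 0.092 = 0.1793.

s ≈ 0.179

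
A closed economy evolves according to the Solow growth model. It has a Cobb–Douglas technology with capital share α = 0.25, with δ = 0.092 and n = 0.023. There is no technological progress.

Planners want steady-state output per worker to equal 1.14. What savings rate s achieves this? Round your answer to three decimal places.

s ≈ 0.170

In steady state, investment equals break-even investment: s·k^α = (n + δ)·k.
Since y* = [s/(n + δ)]^(α/(1−α)), we have s/(n + δ) = (y*)^((1−α)/α) = 1.14^3 = 1.4815.
Therefore s = 1.4815 × (n + δ) = 1.4815 × 0.115 = 0.1704.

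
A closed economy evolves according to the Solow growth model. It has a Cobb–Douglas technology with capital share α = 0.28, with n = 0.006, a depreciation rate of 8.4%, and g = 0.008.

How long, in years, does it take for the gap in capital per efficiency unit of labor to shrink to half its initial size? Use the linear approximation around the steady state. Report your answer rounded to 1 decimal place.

Near the steady state the convergence rate is λ = (1 − α)(n + g + δ).
λ = (1 − 0.28) × 0.098 = 0.72 × 0.098 = 0.07056
Half-life = ln 2 / λ = 0.6931 / 0.07056 ≈ 9.82 years

t_½ ≈ 9.8 years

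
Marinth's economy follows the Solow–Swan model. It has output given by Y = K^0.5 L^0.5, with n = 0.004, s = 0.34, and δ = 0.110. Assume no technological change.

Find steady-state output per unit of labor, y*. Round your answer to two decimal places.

y* = 2.98

In steady state, investment equals break-even investment: s·k^α = (n + δ)·k.
Dividing both sides by k: k^(1−α) = s / (n + δ).
k^0.5 = 0.34 / (0.004 + 0.110) = 0.34 / 0.114 = 2.9825
k* = 2.9825^(1/0.5) ≈ 8.8953
y* = (k*)^α = 8.8953^0.5 ≈ 2.9825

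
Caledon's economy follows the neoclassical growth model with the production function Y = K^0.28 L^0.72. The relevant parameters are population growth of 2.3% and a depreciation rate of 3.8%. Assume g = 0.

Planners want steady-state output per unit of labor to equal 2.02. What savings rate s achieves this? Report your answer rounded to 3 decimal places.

s ≈ 0.372

Steady state requires s·f(k) = (n + δ)·k, i.e. s·k^α = (n + δ)·k.
Since y* = [s/(n + δ)]^(α/(1−α)), we have s/(n + δ) = (y*)^((1−α)/α) = 2.02^2.5714 = 6.0979.
Therefore s = 6.0979 × (n + δ) = 6.0979 × 0.061 = 0.3720.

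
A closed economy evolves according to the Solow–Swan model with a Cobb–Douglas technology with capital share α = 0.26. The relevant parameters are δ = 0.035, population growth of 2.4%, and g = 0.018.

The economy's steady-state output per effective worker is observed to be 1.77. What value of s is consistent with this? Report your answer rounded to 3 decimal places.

At the steady state, Δk = 0, so s·k^α = (n + g + δ)·k.
Since y* = [s/(n + g + δ)]^(α/(1−α)), we have s/(n + g + δ) = (y*)^((1−α)/α) = 1.77^2.8462 = 5.0790.
Therefore s = 5.0790 × (n + g + δ) = 5.0790 × 0.077 = 0.3911.

s ≈ 0.391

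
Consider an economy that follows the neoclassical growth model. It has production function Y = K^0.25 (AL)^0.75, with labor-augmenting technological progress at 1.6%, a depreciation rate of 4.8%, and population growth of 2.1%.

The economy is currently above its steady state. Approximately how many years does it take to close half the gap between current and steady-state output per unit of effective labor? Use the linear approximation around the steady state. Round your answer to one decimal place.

Near the steady state the convergence rate is λ = (1 − α)(n + g + δ).
λ = (1 − 0.25) × 0.085 = 0.75 × 0.085 = 0.06375
Half-life = ln 2 / λ = 0.6931 / 0.06375 ≈ 10.87 years

half-life ≈ 10.9 years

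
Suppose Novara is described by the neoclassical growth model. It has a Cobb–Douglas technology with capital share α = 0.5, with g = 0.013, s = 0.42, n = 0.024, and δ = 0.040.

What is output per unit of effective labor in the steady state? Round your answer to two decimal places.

y* ≈ 5.45

At the steady state, Δk = 0, so s·k^α = (n + g + δ)·k.
Rearranging, k^(1−α) = s / (n + g + δ).
k^0.5 = 0.42 / (0.024 + 0.013 + 0.040) = 0.42 / 0.077 = 5.4545
k* = 5.4545^(1/0.5) ≈ 29.7516
y* = (k*)^α = 29.7516^0.5 ≈ 5.4545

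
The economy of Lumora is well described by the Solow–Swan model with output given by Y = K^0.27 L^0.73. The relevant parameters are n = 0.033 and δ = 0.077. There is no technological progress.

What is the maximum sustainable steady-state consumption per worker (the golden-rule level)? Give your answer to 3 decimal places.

c_gold ≈ 1.018

At the golden rule, f'(k) = n + δ, so α·k^(α−1) = n + δ and k_gold = (α/(n + δ))^(1/(1−α)).
k_gold = (0.27/0.110)^(1/0.73) = 2.4545^1.3699 ≈ 3.4215
c_gold = f(k_gold) − (n + δ)·k_gold = 1.3939 − 0.110×3.4215 ≈ 1.0175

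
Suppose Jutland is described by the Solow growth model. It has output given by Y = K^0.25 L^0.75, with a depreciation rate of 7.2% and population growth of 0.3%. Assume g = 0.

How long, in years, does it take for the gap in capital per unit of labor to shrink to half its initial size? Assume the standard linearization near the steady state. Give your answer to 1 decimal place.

Near the steady state the convergence rate is λ = (1 − α)(n + δ).
λ = (1 − 0.25) × 0.075 = 0.75 × 0.075 = 0.05625
Half-life = ln 2 / λ = 0.6931 / 0.05625 ≈ 12.32 years

half-life ≈ 12.3 years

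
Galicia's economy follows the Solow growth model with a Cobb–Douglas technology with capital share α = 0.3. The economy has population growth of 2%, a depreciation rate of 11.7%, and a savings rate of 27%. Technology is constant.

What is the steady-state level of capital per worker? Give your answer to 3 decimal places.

In steady state, investment equals break-even investment: s·k^α = (n + δ)·k.
Rearranging, k^(1−α) = s / (n + δ).
k^0.7 = 0.27 / (0.020 + 0.117) = 0.27 / 0.137 = 1.9708
k* = 1.9708^(1/0.7) ≈ 2.6358

k* = 2.636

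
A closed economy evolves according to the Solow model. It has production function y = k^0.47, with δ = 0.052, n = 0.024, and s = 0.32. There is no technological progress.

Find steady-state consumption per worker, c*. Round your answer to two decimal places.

c* ≈ 2.43

At the steady state, Δk = 0, so s·k^α = (n + δ)·k.
Dividing both sides by k: k^(1−α) = s / (n + δ).
k^0.53 = 0.32 / (0.024 + 0.052) = 0.32 / 0.076 = 4.2105
k* = 4.2105^(1/0.53) ≈ 15.0657
y* = (k*)^α = 15.0657^0.47 ≈ 3.5781
c* = (1 − s)·y* = (1 − 0.32) × 3.5781 ≈ 2.4331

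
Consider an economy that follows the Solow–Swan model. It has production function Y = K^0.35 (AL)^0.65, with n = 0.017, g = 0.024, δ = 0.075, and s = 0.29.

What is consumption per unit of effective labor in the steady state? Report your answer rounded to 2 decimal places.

c* = 1.16

In steady state, investment equals break-even investment: s·k^α = (n + g + δ)·k.
Rearranging, k^(1−α) = s / (n + g + δ).
k^0.65 = 0.29 / (0.017 + 0.024 + 0.075) = 0.29 / 0.116 = 2.5000
k* = 2.5000^(1/0.65) ≈ 4.0946
y* = (k*)^α = 4.0946^0.35 ≈ 1.6378
c* = (1 − s)·y* = (1 − 0.29) × 1.6378 ≈ 1.1628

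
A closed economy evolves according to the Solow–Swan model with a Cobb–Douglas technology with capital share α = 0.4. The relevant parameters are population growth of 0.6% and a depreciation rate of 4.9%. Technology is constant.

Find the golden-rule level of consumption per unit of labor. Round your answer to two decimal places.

At the golden rule, f'(k) = n + δ, so α·k^(α−1) = n + δ and k_gold = (α/(n + δ))^(1/(1−α)).
k_gold = (0.4/0.055)^(1/0.6) = 7.2727^1.6667 ≈ 27.3016
c_gold = f(k_gold) − (n + δ)·k_gold = 3.7538 − 0.055×27.3016 ≈ 2.2522

c_gold ≈ 2.25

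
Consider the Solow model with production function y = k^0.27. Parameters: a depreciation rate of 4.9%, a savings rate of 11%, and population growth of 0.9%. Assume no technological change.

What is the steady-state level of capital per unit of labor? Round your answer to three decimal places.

k* ≈ 2.403

Steady state requires s·f(k) = (n + δ)·k, i.e. s·k^α = (n + δ)·k.
Dividing both sides by k: k^(1−α) = s / (n + δ).
k^0.73 = 0.11 / (0.009 + 0.049) = 0.11 / 0.058 = 1.8966
k* = 1.8966^(1/0.73) ≈ 2.4032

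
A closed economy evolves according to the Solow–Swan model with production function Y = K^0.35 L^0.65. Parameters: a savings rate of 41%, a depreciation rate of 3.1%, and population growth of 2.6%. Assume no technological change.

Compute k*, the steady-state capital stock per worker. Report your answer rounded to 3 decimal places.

k* = 20.812

Steady state requires s·f(k) = (n + δ)·k, i.e. s·k^α = (n + δ)·k.
Rearranging, k^(1−α) = s / (n + δ).
k^0.65 = 0.41 / (0.026 + 0.031) = 0.41 / 0.057 = 7.1930
k* = 7.1930^(1/0.65) ≈ 20.8124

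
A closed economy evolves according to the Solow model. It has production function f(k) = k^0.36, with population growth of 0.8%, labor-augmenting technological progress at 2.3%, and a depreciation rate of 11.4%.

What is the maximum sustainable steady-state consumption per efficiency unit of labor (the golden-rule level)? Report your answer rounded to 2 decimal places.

At the golden rule, f'(k) = n + g + δ, so α·k^(α−1) = n + g + δ and k_gold = (α/(n + g + δ))^(1/(1−α)).
k_gold = (0.36/0.145)^(1/0.64) = 2.4828^1.5625 ≈ 4.1409
c_gold = f(k_gold) − (n + g + δ)·k_gold = 1.6678 − 0.145×4.1409 ≈ 1.0674

c_gold ≈ 1.07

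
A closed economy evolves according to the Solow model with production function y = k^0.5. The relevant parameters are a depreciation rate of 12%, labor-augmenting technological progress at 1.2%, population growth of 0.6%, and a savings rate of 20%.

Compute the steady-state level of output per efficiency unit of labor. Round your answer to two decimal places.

y* ≈ 1.45

In steady state, investment equals break-even investment: s·k^α = (n + g + δ)·k.
Rearranging, k^(1−α) = s / (n + g + δ).
k^0.5 = 0.20 / (0.006 + 0.012 + 0.120) = 0.20 / 0.138 = 1.4493
k* = 1.4493^(1/0.5) ≈ 2.1005
y* = (k*)^α = 2.1005^0.5 ≈ 1.4493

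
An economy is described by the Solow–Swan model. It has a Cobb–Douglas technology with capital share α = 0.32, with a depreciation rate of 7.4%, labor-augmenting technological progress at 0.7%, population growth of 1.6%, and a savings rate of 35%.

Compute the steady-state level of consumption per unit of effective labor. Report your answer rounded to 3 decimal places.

c* = 1.189

At the steady state, Δk = 0, so s·k^α = (n + g + δ)·k.
Dividing both sides by k: k^(1−α) = s / (n + g + δ).
k^0.68 = 0.35 / (0.016 + 0.007 + 0.074) = 0.35 / 0.097 = 3.6082
k* = 3.6082^(1/0.68) ≈ 6.6000
y* = (k*)^α = 6.6000^0.32 ≈ 1.8292
c* = (1 − s)·y* = (1 − 0.35) × 1.8292 ≈ 1.1890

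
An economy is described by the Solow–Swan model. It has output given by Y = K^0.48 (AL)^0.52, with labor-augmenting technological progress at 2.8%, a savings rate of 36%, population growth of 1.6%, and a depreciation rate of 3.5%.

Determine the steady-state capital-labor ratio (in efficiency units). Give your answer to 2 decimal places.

k* = 18.48

At the steady state, Δk = 0, so s·k^α = (n + g + δ)·k.
Dividing both sides by k: k^(1−α) = s / (n + g + δ).
k^0.52 = 0.36 / (0.016 + 0.028 + 0.035) = 0.36 / 0.079 = 4.5570
k* = 4.5570^(1/0.52) ≈ 18.4795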